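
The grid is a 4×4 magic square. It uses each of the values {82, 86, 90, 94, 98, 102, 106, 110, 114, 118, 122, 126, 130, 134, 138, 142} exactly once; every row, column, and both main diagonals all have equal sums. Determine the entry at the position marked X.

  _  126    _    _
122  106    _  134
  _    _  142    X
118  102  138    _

94

The 16 entries sum to 1792, so each line sums to 1792/4 = 448.
The remaining cell in row 2 is (2,3) = 448 − 362 = 86.
Row 4 needs 448; the known cells sum to 358, so (4,4) = 90.
Column 2: 126 + 106 + 102 + ? = 448, so (3,2) = 114.
Column 3: 86 + 142 + 138 + ? = 448, so (1,3) = 82.
Using main diagonal: 106 + 142 + 90 + ? → (1,1) = 448 − 338 = 110.
Anti-diagonal must total 448; the given cells sum to 318, so (1,4) = 130.
Column 1 must total 448; the given cells sum to 350, so (3,1) = 98.
Column 4 must total 448; the given cells sum to 354, so (3,4) = 94.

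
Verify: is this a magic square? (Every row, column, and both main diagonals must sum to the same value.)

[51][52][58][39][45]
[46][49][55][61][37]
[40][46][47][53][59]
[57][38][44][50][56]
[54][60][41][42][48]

No — row 4 sums to 245 but row 2 sums to 248.

Row 1: 51 + 52 + 58 + 39 + 45 = 245.
Row 2: 46 + 49 + 55 + 61 + 37 = 248.
Row 3: 40 + 46 + 47 + 53 + 59 = 245.
Row 4: 57 + 38 + 44 + 50 + 56 = 245.
Row 5: 54 + 60 + 41 + 42 + 48 = 245.
Column 1: 51 + 46 + 40 + 57 + 54 = 248.
Column 2: 52 + 49 + 46 + 38 + 60 = 245.
Column 3: 58 + 55 + 47 + 44 + 41 = 245.
Column 4: 39 + 61 + 53 + 50 + 42 = 245.
Column 5: 45 + 37 + 59 + 56 + 48 = 245.
Main diagonal: 51 + 49 + 47 + 50 + 48 = 245.
Anti-diagonal: 45 + 61 + 47 + 38 + 54 = 245.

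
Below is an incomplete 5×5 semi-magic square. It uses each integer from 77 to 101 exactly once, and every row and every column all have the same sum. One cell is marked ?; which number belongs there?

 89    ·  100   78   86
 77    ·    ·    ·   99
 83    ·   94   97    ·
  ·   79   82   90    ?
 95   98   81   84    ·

93

The entries are 77 through 101, which sum to 2225, so each line sums to 2225/5 = 445.
Row 1 must total 445; the given cells sum to 353, so (1,2) = 92.
Row 5 needs 445; the known cells sum to 358, so (5,5) = 87.
Column 1: 89 + 77 + 83 + 95 + ? = 445, so (4,1) = 101.
The remaining cell in column 3 is (2,3) = 445 − 357 = 88.
Column 4 needs 445; the known cells sum to 349, so (2,4) = 96.
Row 2 must total 445; the given cells sum to 360, so (2,2) = 85.
From row 4, 445 − (101 + 79 + 82 + 90) gives (4,5) = 93.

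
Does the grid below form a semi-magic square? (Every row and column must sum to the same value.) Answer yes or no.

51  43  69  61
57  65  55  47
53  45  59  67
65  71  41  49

Row 1: 51 + 43 + 69 + 61 = 224.
Row 2: 57 + 65 + 55 + 47 = 224.
Row 3: 53 + 45 + 59 + 67 = 224.
Row 4: 65 + 71 + 41 + 49 = 226.
Column 1: 51 + 57 + 53 + 65 = 226.
Column 2: 43 + 65 + 45 + 71 = 224.
Column 3: 69 + 55 + 59 + 41 = 224.
Column 4: 61 + 47 + 67 + 49 = 224.

No — column 1 sums to 226 but column 2 sums to 224.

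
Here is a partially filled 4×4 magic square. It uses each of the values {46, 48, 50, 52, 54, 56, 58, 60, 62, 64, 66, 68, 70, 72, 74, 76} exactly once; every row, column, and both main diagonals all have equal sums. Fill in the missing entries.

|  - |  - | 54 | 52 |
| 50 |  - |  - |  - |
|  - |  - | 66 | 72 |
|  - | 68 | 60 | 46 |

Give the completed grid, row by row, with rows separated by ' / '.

76 62 54 52 / 50 56 64 74 / 48 58 66 72 / 70 68 60 46

The 16 entries sum to 976, so each line sums to 976/4 = 244.
The remaining cell in row 4 is (4,1) = 244 − 174 = 70.
Using column 3: 54 + 66 + 60 + ? → (2,3) = 244 − 180 = 64.
Column 4 needs 244; the known cells sum to 170, so (2,4) = 74.
From anti-diagonal, 244 − (52 + 64 + 70) gives (3,2) = 58.
Row 2 needs 244; the known cells sum to 188, so (2,2) = 56.
From row 3, 244 − (58 + 66 + 72) gives (3,1) = 48.
Column 1: 50 + 48 + 70 + ? = 244, so (1,1) = 76.
The remaining cell in column 2 is (1,2) = 244 − 182 = 62.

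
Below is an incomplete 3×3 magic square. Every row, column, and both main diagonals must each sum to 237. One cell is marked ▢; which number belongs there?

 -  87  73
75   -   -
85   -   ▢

81

The remaining cell in row 1 is (1,1) = 237 − 160 = 77.
Anti-diagonal needs 237; the known cells sum to 158, so (2,2) = 79.
Row 2: 75 + 79 + ? = 237, so (2,3) = 83.
Using column 2: 87 + 79 + ? → (3,2) = 237 − 166 = 71.
The remaining cell in column 3 is (3,3) = 237 − 156 = 81.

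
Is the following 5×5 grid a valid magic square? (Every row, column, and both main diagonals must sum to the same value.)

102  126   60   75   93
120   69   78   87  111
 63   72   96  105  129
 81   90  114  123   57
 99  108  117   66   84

Row 1: 102 + 126 + 60 + 75 + 93 = 456.
Row 2: 120 + 69 + 78 + 87 + 111 = 465.
Row 3: 63 + 72 + 96 + 105 + 129 = 465.
Row 4: 81 + 90 + 114 + 123 + 57 = 465.
Row 5: 99 + 108 + 117 + 66 + 84 = 474.
Column 1: 102 + 120 + 63 + 81 + 99 = 465.
Column 2: 126 + 69 + 72 + 90 + 108 = 465.
Column 3: 60 + 78 + 96 + 114 + 117 = 465.
Column 4: 75 + 87 + 105 + 123 + 66 = 456.
Column 5: 93 + 111 + 129 + 57 + 84 = 474.
Main diagonal: 102 + 69 + 96 + 123 + 84 = 474.
Anti-diagonal: 93 + 87 + 96 + 90 + 99 = 465.

No — anti-diagonal sums to 465 but main diagonal sums to 474.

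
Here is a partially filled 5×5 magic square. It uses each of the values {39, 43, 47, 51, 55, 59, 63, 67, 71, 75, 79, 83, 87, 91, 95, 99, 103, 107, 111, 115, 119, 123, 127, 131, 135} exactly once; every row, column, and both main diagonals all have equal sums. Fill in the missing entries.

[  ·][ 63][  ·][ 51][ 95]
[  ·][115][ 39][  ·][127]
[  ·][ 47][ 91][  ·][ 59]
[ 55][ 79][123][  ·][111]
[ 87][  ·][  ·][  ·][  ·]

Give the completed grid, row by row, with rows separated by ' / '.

The 25 entries sum to 2175, so each line sums to 2175/5 = 435.
Row 4 must total 435; the given cells sum to 368, so (4,4) = 67.
Column 2 needs 435; the known cells sum to 304, so (5,2) = 131.
From column 5, 435 − (95 + 127 + 59 + 111) gives (5,5) = 43.
Main diagonal must total 435; the given cells sum to 316, so (1,1) = 119.
Anti-diagonal must total 435; the given cells sum to 352, so (2,4) = 83.
Row 1 needs 435; the known cells sum to 328, so (1,3) = 107.
From row 2, 435 − (115 + 39 + 83 + 127) gives (2,1) = 71.
From column 1, 435 − (119 + 71 + 55 + 87) gives (3,1) = 103.
Column 3 needs 435; the known cells sum to 360, so (5,3) = 75.
Using row 3: 103 + 47 + 91 + 59 + ? → (3,4) = 435 − 300 = 135.
Row 5 must total 435; the given cells sum to 336, so (5,4) = 99.

119 63 107 51 95 / 71 115 39 83 127 / 103 47 91 135 59 / 55 79 123 67 111 / 87 131 75 99 43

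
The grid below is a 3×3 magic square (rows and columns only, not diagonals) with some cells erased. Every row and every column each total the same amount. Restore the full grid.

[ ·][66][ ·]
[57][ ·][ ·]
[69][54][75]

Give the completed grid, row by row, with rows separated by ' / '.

Row 3 is already complete: 69 + 54 + 75 = 198, so that is the magic constant.
Column 1: 57 + 69 + ? = 198, so (1,1) = 72.
Column 2: 66 + 54 + ? = 198, so (2,2) = 78.
From row 1, 198 − (72 + 66) gives (1,3) = 60.
The remaining cell in row 2 is (2,3) = 198 − 135 = 63.

72 66 60 / 57 78 63 / 69 54 75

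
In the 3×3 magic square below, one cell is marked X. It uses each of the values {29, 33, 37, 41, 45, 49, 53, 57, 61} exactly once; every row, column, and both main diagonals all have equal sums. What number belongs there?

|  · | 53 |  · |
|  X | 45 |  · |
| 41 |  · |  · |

61

The 9 entries sum to 405, so each line sums to 405/3 = 135.
Column 2 needs 135; the known cells sum to 98, so (3,2) = 37.
The remaining cell in anti-diagonal is (1,3) = 135 − 86 = 49.
Row 1 needs 135; the known cells sum to 102, so (1,1) = 33.
Row 3 needs 135; the known cells sum to 78, so (3,3) = 57.
Using column 1: 33 + 41 + ? → (2,1) = 135 − 74 = 61.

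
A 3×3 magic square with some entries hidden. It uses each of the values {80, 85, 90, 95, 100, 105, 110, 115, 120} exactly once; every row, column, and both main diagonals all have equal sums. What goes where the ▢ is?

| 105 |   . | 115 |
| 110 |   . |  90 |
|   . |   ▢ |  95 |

The 9 entries sum to 900, so each line sums to 900/3 = 300.
Row 1 must total 300; the given cells sum to 220, so (1,2) = 80.
Using row 2: 110 + 90 + ? → (2,2) = 300 − 200 = 100.
Column 1 must total 300; the given cells sum to 215, so (3,1) = 85.
Column 2 needs 300; the known cells sum to 180, so (3,2) = 120.

120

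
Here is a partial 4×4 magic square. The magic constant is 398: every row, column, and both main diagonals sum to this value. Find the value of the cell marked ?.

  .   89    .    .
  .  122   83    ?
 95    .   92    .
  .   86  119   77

Using row 4: 86 + 119 + 77 + ? → (4,1) = 398 − 282 = 116.
Column 2 needs 398; the known cells sum to 297, so (3,2) = 101.
Using column 3: 83 + 92 + 119 + ? → (1,3) = 398 − 294 = 104.
From main diagonal, 398 − (122 + 92 + 77) gives (1,1) = 107.
Anti-diagonal must total 398; the given cells sum to 300, so (1,4) = 98.
Row 3: 95 + 101 + 92 + ? = 398, so (3,4) = 110.
Using column 1: 107 + 95 + 116 + ? → (2,1) = 398 − 318 = 80.
Column 4 needs 398; the known cells sum to 285, so (2,4) = 113.

113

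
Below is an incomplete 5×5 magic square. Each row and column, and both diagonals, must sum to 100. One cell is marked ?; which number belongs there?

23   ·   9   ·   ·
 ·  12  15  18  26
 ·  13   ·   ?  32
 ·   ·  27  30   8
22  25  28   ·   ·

Row 2: 12 + 15 + 18 + 26 + ? = 100, so (2,1) = 29.
From column 3, 100 − (9 + 15 + 27 + 28) gives (3,3) = 21.
Main diagonal must total 100; the given cells sum to 86, so (5,5) = 14.
Row 5 needs 100; the known cells sum to 89, so (5,4) = 11.
Column 5: 26 + 32 + 8 + 14 + ? = 100, so (1,5) = 20.
The remaining cell in anti-diagonal is (4,2) = 100 − 81 = 19.
Row 4: 19 + 27 + 30 + 8 + ? = 100, so (4,1) = 16.
From column 1, 100 − (23 + 29 + 16 + 22) gives (3,1) = 10.
The remaining cell in column 2 is (1,2) = 100 − 69 = 31.
Row 1 needs 100; the known cells sum to 83, so (1,4) = 17.
Row 3 must total 100; the given cells sum to 76, so (3,4) = 24.

24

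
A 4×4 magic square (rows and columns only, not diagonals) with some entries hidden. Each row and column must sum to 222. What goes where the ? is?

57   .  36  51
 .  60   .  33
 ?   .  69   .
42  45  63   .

From row 1, 222 − (57 + 36 + 51) gives (1,2) = 78.
From row 4, 222 − (42 + 45 + 63) gives (4,4) = 72.
From column 2, 222 − (78 + 60 + 45) gives (3,2) = 39.
Column 3: 36 + 69 + 63 + ? = 222, so (2,3) = 54.
Column 4 needs 222; the known cells sum to 156, so (3,4) = 66.
Row 2: 60 + 54 + 33 + ? = 222, so (2,1) = 75.
Using row 3: 39 + 69 + 66 + ? → (3,1) = 222 − 174 = 48.

48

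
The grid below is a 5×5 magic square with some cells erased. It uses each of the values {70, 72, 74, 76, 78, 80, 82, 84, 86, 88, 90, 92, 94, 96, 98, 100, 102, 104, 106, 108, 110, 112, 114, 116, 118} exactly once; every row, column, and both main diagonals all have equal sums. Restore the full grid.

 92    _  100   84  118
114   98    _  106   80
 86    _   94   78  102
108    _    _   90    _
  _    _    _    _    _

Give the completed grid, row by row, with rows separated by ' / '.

The 25 entries sum to 2350, so each line sums to 2350/5 = 470.
The remaining cell in row 1 is (1,2) = 470 − 394 = 76.
Row 2: 114 + 98 + 106 + 80 + ? = 470, so (2,3) = 72.
Row 3 must total 470; the given cells sum to 360, so (3,2) = 110.
Using column 1: 92 + 114 + 86 + 108 + ? → (5,1) = 470 − 400 = 70.
Column 4: 84 + 106 + 78 + 90 + ? = 470, so (5,4) = 112.
Main diagonal must total 470; the given cells sum to 374, so (5,5) = 96.
From anti-diagonal, 470 − (118 + 106 + 94 + 70) gives (4,2) = 82.
The remaining cell in column 2 is (5,2) = 470 − 366 = 104.
From column 5, 470 − (118 + 80 + 102 + 96) gives (4,5) = 74.
Using row 4: 108 + 82 + 90 + 74 + ? → (4,3) = 470 − 354 = 116.
From row 5, 470 − (70 + 104 + 112 + 96) gives (5,3) = 88.

92 76 100 84 118 / 114 98 72 106 80 / 86 110 94 78 102 / 108 82 116 90 74 / 70 104 88 112 96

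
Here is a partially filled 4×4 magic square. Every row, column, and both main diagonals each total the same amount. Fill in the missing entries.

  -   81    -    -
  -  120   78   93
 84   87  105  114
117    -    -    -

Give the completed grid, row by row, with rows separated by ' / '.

Row 3 is already complete: 84 + 87 + 105 + 114 = 390, so that is the magic constant.
Using row 2: 120 + 78 + 93 + ? → (2,1) = 390 − 291 = 99.
The remaining cell in column 1 is (1,1) = 390 − 300 = 90.
From column 2, 390 − (81 + 120 + 87) gives (4,2) = 102.
Main diagonal needs 390; the known cells sum to 315, so (4,4) = 75.
The remaining cell in anti-diagonal is (1,4) = 390 − 282 = 108.
Row 1 must total 390; the given cells sum to 279, so (1,3) = 111.
Row 4 must total 390; the given cells sum to 294, so (4,3) = 96.

90 81 111 108 / 99 120 78 93 / 84 87 105 114 / 117 102 96 75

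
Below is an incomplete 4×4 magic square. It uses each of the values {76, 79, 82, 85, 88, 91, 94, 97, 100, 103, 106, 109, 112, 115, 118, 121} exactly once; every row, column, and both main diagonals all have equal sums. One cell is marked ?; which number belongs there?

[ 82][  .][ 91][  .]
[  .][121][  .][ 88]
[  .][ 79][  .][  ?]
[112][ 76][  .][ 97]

The 16 entries sum to 1576, so each line sums to 1576/4 = 394.
Row 4: 112 + 76 + 97 + ? = 394, so (4,3) = 109.
Column 2 must total 394; the given cells sum to 276, so (1,2) = 118.
Main diagonal: 82 + 121 + 97 + ? = 394, so (3,3) = 94.
Row 1: 82 + 118 + 91 + ? = 394, so (1,4) = 103.
Column 3 must total 394; the given cells sum to 294, so (2,3) = 100.
Column 4: 103 + 88 + 97 + ? = 394, so (3,4) = 106.

106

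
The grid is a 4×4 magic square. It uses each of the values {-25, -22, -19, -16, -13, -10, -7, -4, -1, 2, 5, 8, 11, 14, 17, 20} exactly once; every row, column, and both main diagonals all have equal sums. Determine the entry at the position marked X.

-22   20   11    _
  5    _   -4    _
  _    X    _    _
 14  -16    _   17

-1

The 16 entries sum to -40, so each line sums to -40/4 = -10.
Row 1 needs -10; the known cells sum to 9, so (1,4) = -19.
From row 4, -10 − (14 + (-16) + 17) gives (4,3) = -25.
Column 1: -22 + 5 + 14 + ? = -10, so (3,1) = -7.
Column 3 must total -10; the given cells sum to -18, so (3,3) = 8.
Using main diagonal: -22 + 8 + 17 + ? → (2,2) = -10 − 3 = -13.
Anti-diagonal: -19 + (-4) + 14 + ? = -10, so (3,2) = -1.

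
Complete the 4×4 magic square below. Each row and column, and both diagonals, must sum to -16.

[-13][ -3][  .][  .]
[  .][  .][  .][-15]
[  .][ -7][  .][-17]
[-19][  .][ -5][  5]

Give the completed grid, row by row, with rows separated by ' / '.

Row 4 needs -16; the known cells sum to -19, so (4,2) = 3.
Column 2 needs -16; the known cells sum to -7, so (2,2) = -9.
From column 4, -16 − (-15 + (-17) + 5) gives (1,4) = 11.
Main diagonal must total -16; the given cells sum to -17, so (3,3) = 1.
Anti-diagonal must total -16; the given cells sum to -15, so (2,3) = -1.
Row 1 must total -16; the given cells sum to -5, so (1,3) = -11.
The remaining cell in row 2 is (2,1) = -16 − (-25) = 9.
Row 3 needs -16; the known cells sum to -23, so (3,1) = 7.

-13 -3 -11 11 / 9 -9 -1 -15 / 7 -7 1 -17 / -19 3 -5 5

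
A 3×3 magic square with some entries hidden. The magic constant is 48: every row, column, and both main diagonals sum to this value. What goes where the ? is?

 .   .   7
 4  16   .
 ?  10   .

Row 2: 4 + 16 + ? = 48, so (2,3) = 28.
Column 2 must total 48; the given cells sum to 26, so (1,2) = 22.
Using column 3: 7 + 28 + ? → (3,3) = 48 − 35 = 13.
Main diagonal needs 48; the known cells sum to 29, so (1,1) = 19.
The remaining cell in anti-diagonal is (3,1) = 48 − 23 = 25.

25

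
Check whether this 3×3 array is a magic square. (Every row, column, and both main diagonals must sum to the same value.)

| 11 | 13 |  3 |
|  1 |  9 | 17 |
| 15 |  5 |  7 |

Yes

Row 1: 11 + 13 + 3 = 27.
Row 2: 1 + 9 + 17 = 27.
Row 3: 15 + 5 + 7 = 27.
Column 1: 11 + 1 + 15 = 27.
Column 2: 13 + 9 + 5 = 27.
Column 3: 3 + 17 + 7 = 27.
Main diagonal: 11 + 9 + 7 = 27.
Anti-diagonal: 3 + 9 + 15 = 27.
All lines sum to 27.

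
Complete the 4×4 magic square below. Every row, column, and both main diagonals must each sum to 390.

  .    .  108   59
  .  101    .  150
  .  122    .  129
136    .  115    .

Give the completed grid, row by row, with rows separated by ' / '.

143 80 108 59 / 66 101 73 150 / 45 122 94 129 / 136 87 115 52

The remaining cell in column 4 is (4,4) = 390 − 338 = 52.
The remaining cell in anti-diagonal is (2,3) = 390 − 317 = 73.
The remaining cell in row 2 is (2,1) = 390 − 324 = 66.
Row 4 needs 390; the known cells sum to 303, so (4,2) = 87.
Column 2 needs 390; the known cells sum to 310, so (1,2) = 80.
Column 3 needs 390; the known cells sum to 296, so (3,3) = 94.
Main diagonal needs 390; the known cells sum to 247, so (1,1) = 143.
Row 3 must total 390; the given cells sum to 345, so (3,1) = 45.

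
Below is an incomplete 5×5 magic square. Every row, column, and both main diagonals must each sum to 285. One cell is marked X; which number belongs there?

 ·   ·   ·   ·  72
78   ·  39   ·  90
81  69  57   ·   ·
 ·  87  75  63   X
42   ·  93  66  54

From row 5, 285 − (42 + 93 + 66 + 54) gives (5,2) = 30.
The remaining cell in column 3 is (1,3) = 285 − 264 = 21.
Anti-diagonal must total 285; the given cells sum to 258, so (2,4) = 27.
Row 2 needs 285; the known cells sum to 234, so (2,2) = 51.
Column 2 needs 285; the known cells sum to 237, so (1,2) = 48.
Main diagonal needs 285; the known cells sum to 225, so (1,1) = 60.
Using row 1: 60 + 48 + 21 + 72 + ? → (1,4) = 285 − 201 = 84.
The remaining cell in column 1 is (4,1) = 285 − 261 = 24.
The remaining cell in column 4 is (3,4) = 285 − 240 = 45.
From row 3, 285 − (81 + 69 + 57 + 45) gives (3,5) = 33.
Using row 4: 24 + 87 + 75 + 63 + ? → (4,5) = 285 − 249 = 36.

36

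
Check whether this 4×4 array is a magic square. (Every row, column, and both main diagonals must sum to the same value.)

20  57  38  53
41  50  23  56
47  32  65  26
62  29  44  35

Row 1: 20 + 57 + 38 + 53 = 168.
Row 2: 41 + 50 + 23 + 56 = 170.
Row 3: 47 + 32 + 65 + 26 = 170.
Row 4: 62 + 29 + 44 + 35 = 170.
Column 1: 20 + 41 + 47 + 62 = 170.
Column 2: 57 + 50 + 32 + 29 = 168.
Column 3: 38 + 23 + 65 + 44 = 170.
Column 4: 53 + 56 + 26 + 35 = 170.
Main diagonal: 20 + 50 + 65 + 35 = 170.
Anti-diagonal: 53 + 23 + 32 + 62 = 170.

No — column 2 sums to 168 but row 4 sums to 170.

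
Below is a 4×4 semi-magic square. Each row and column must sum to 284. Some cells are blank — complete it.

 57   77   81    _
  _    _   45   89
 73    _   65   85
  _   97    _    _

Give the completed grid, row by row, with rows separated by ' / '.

57 77 81 69 / 101 49 45 89 / 73 61 65 85 / 53 97 93 41

Row 1 needs 284; the known cells sum to 215, so (1,4) = 69.
Row 3: 73 + 65 + 85 + ? = 284, so (3,2) = 61.
Column 2: 77 + 61 + 97 + ? = 284, so (2,2) = 49.
From column 3, 284 − (81 + 45 + 65) gives (4,3) = 93.
The remaining cell in column 4 is (4,4) = 284 − 243 = 41.
Row 2 must total 284; the given cells sum to 183, so (2,1) = 101.
Row 4 must total 284; the given cells sum to 231, so (4,1) = 53.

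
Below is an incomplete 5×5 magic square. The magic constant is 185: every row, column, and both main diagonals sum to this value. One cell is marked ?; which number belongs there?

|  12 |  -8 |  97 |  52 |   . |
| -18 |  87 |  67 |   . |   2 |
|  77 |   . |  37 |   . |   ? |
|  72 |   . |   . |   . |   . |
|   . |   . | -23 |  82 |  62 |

-3

Row 1 needs 185; the known cells sum to 153, so (1,5) = 32.
Row 2 must total 185; the given cells sum to 138, so (2,4) = 47.
From column 1, 185 − (12 + (-18) + 77 + 72) gives (5,1) = 42.
Column 3 needs 185; the known cells sum to 178, so (4,3) = 7.
Main diagonal must total 185; the given cells sum to 198, so (4,4) = -13.
From anti-diagonal, 185 − (32 + 47 + 37 + 42) gives (4,2) = 27.
Using row 4: 72 + 27 + 7 + (-13) + ? → (4,5) = 185 − 93 = 92.
Using row 5: 42 + (-23) + 82 + 62 + ? → (5,2) = 185 − 163 = 22.
Column 2 must total 185; the given cells sum to 128, so (3,2) = 57.
Column 4 needs 185; the known cells sum to 168, so (3,4) = 17.
Column 5 needs 185; the known cells sum to 188, so (3,5) = -3.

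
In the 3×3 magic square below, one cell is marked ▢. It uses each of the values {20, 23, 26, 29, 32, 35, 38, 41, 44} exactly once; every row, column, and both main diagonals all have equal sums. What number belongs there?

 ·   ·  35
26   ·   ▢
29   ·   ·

38

The 9 entries sum to 288, so each line sums to 288/3 = 96.
Column 1 needs 96; the known cells sum to 55, so (1,1) = 41.
The remaining cell in anti-diagonal is (2,2) = 96 − 64 = 32.
Row 1 needs 96; the known cells sum to 76, so (1,2) = 20.
Using row 2: 26 + 32 + ? → (2,3) = 96 − 58 = 38.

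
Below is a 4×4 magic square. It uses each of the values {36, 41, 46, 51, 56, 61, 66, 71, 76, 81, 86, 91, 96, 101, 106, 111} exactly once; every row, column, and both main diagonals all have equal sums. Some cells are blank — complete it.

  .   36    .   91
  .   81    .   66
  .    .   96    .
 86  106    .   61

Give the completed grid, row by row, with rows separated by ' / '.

56 36 111 91 / 101 81 46 66 / 51 71 96 76 / 86 106 41 61

The 16 entries sum to 1176, so each line sums to 1176/4 = 294.
Using row 4: 86 + 106 + 61 + ? → (4,3) = 294 − 253 = 41.
Using column 2: 36 + 81 + 106 + ? → (3,2) = 294 − 223 = 71.
Column 4 must total 294; the given cells sum to 218, so (3,4) = 76.
Main diagonal: 81 + 96 + 61 + ? = 294, so (1,1) = 56.
Using anti-diagonal: 91 + 71 + 86 + ? → (2,3) = 294 − 248 = 46.
From row 1, 294 − (56 + 36 + 91) gives (1,3) = 111.
From row 2, 294 − (81 + 46 + 66) gives (2,1) = 101.
From row 3, 294 − (71 + 96 + 76) gives (3,1) = 51.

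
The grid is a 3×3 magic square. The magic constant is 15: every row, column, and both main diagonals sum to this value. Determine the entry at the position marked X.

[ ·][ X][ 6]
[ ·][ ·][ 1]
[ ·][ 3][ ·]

From column 3, 15 − (6 + 1) gives (3,3) = 8.
Using row 3: 3 + 8 + ? → (3,1) = 15 − 11 = 4.
Anti-diagonal: 6 + 4 + ? = 15, so (2,2) = 5.
Row 2 needs 15; the known cells sum to 6, so (2,1) = 9.
Column 1 must total 15; the given cells sum to 13, so (1,1) = 2.
The remaining cell in column 2 is (1,2) = 15 − 8 = 7.

7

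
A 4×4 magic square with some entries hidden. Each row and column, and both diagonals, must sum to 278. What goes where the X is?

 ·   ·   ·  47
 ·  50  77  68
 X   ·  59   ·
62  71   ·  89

From row 2, 278 − (50 + 77 + 68) gives (2,1) = 83.
Row 4: 62 + 71 + 89 + ? = 278, so (4,3) = 56.
Column 3 needs 278; the known cells sum to 192, so (1,3) = 86.
The remaining cell in column 4 is (3,4) = 278 − 204 = 74.
Main diagonal must total 278; the given cells sum to 198, so (1,1) = 80.
Anti-diagonal must total 278; the given cells sum to 186, so (3,2) = 92.
Using row 1: 80 + 86 + 47 + ? → (1,2) = 278 − 213 = 65.
The remaining cell in row 3 is (3,1) = 278 − 225 = 53.

53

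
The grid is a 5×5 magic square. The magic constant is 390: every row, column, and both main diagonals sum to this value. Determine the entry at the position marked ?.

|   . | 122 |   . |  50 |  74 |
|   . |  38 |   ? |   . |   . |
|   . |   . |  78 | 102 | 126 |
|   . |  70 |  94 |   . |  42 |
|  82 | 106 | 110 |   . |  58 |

62

Row 5 needs 390; the known cells sum to 356, so (5,4) = 34.
Column 2 needs 390; the known cells sum to 336, so (3,2) = 54.
Column 5 needs 390; the known cells sum to 300, so (2,5) = 90.
Anti-diagonal needs 390; the known cells sum to 304, so (2,4) = 86.
Using row 3: 54 + 78 + 102 + 126 + ? → (3,1) = 390 − 360 = 30.
Column 4: 50 + 86 + 102 + 34 + ? = 390, so (4,4) = 118.
Main diagonal must total 390; the given cells sum to 292, so (1,1) = 98.
The remaining cell in row 1 is (1,3) = 390 − 344 = 46.
The remaining cell in row 4 is (4,1) = 390 − 324 = 66.
Column 1: 98 + 30 + 66 + 82 + ? = 390, so (2,1) = 114.
Column 3 must total 390; the given cells sum to 328, so (2,3) = 62.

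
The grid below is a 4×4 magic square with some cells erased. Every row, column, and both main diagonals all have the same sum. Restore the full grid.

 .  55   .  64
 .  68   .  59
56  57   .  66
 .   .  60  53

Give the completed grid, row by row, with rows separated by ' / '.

Column 4 is already complete: 64 + 59 + 66 + 53 = 242, so that is the magic constant.
The remaining cell in row 3 is (3,3) = 242 − 179 = 63.
Column 2: 55 + 68 + 57 + ? = 242, so (4,2) = 62.
The remaining cell in main diagonal is (1,1) = 242 − 184 = 58.
Using row 1: 58 + 55 + 64 + ? → (1,3) = 242 − 177 = 65.
Row 4: 62 + 60 + 53 + ? = 242, so (4,1) = 67.
Using column 1: 58 + 56 + 67 + ? → (2,1) = 242 − 181 = 61.
Using column 3: 65 + 63 + 60 + ? → (2,3) = 242 − 188 = 54.

58 55 65 64 / 61 68 54 59 / 56 57 63 66 / 67 62 60 53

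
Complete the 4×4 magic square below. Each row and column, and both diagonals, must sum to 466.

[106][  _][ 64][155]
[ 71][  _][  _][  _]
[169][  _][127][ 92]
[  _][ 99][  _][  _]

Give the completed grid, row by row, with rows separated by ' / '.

106 141 64 155 / 71 148 113 134 / 169 78 127 92 / 120 99 162 85

Row 1: 106 + 64 + 155 + ? = 466, so (1,2) = 141.
Row 3 needs 466; the known cells sum to 388, so (3,2) = 78.
Column 1 must total 466; the given cells sum to 346, so (4,1) = 120.
Column 2 needs 466; the known cells sum to 318, so (2,2) = 148.
Using main diagonal: 106 + 148 + 127 + ? → (4,4) = 466 − 381 = 85.
Anti-diagonal must total 466; the given cells sum to 353, so (2,3) = 113.
Row 2 must total 466; the given cells sum to 332, so (2,4) = 134.
The remaining cell in row 4 is (4,3) = 466 − 304 = 162.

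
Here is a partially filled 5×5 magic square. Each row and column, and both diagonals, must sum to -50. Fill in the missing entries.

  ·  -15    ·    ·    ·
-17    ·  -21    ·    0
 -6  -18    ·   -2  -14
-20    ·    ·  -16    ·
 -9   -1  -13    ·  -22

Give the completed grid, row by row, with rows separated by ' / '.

Row 3: -6 + (-18) + (-2) + (-14) + ? = -50, so (3,3) = -10.
Using row 5: -9 + (-1) + (-13) + (-22) + ? → (5,4) = -50 − (-45) = -5.
From column 1, -50 − (-17 + (-6) + (-20) + (-9)) gives (1,1) = 2.
Main diagonal needs -50; the known cells sum to -46, so (2,2) = -4.
Row 2 needs -50; the known cells sum to -42, so (2,4) = -8.
The remaining cell in column 2 is (4,2) = -50 − (-38) = -12.
From column 4, -50 − (-8 + (-2) + (-16) + (-5)) gives (1,4) = -19.
Anti-diagonal needs -50; the known cells sum to -39, so (1,5) = -11.
Row 1 needs -50; the known cells sum to -43, so (1,3) = -7.
From column 3, -50 − (-7 + (-21) + (-10) + (-13)) gives (4,3) = 1.
Column 5: -11 + 0 + (-14) + (-22) + ? = -50, so (4,5) = -3.

2 -15 -7 -19 -11 / -17 -4 -21 -8 0 / -6 -18 -10 -2 -14 / -20 -12 1 -16 -3 / -9 -1 -13 -5 -22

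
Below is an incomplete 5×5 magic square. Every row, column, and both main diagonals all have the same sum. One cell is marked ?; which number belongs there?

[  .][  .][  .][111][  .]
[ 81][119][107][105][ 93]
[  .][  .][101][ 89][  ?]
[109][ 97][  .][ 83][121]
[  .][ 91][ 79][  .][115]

Row 2 is complete and sums to 505; that is the magic constant.
Row 4 must total 505; the given cells sum to 410, so (4,3) = 95.
From column 3, 505 − (107 + 101 + 95 + 79) gives (1,3) = 123.
Column 4 needs 505; the known cells sum to 388, so (5,4) = 117.
Main diagonal: 119 + 101 + 83 + 115 + ? = 505, so (1,1) = 87.
The remaining cell in row 5 is (5,1) = 505 − 402 = 103.
Using column 1: 87 + 81 + 109 + 103 + ? → (3,1) = 505 − 380 = 125.
Using anti-diagonal: 105 + 101 + 97 + 103 + ? → (1,5) = 505 − 406 = 99.
Using row 1: 87 + 123 + 111 + 99 + ? → (1,2) = 505 − 420 = 85.
Column 2: 85 + 119 + 97 + 91 + ? = 505, so (3,2) = 113.
Column 5: 99 + 93 + 121 + 115 + ? = 505, so (3,5) = 77.

77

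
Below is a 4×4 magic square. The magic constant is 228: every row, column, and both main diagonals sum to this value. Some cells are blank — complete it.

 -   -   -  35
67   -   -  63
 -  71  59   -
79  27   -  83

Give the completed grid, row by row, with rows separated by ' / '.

31 75 87 35 / 67 55 43 63 / 51 71 59 47 / 79 27 39 83

Row 4 needs 228; the known cells sum to 189, so (4,3) = 39.
Column 4 needs 228; the known cells sum to 181, so (3,4) = 47.
From anti-diagonal, 228 − (35 + 71 + 79) gives (2,3) = 43.
Using row 2: 67 + 43 + 63 + ? → (2,2) = 228 − 173 = 55.
The remaining cell in row 3 is (3,1) = 228 − 177 = 51.
Column 1 needs 228; the known cells sum to 197, so (1,1) = 31.
Column 2: 55 + 71 + 27 + ? = 228, so (1,2) = 75.
Column 3 must total 228; the given cells sum to 141, so (1,3) = 87.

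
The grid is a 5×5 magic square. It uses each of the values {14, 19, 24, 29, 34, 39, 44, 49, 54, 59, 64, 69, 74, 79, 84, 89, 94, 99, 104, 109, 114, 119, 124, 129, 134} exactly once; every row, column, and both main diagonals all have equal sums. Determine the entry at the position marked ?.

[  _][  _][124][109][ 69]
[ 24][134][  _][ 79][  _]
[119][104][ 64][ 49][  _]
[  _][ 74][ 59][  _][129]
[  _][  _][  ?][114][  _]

The 25 entries sum to 1850, so each line sums to 1850/5 = 370.
The remaining cell in row 3 is (3,5) = 370 − 336 = 34.
Column 4 needs 370; the known cells sum to 351, so (4,4) = 19.
Anti-diagonal: 69 + 79 + 64 + 74 + ? = 370, so (5,1) = 84.
Row 4 needs 370; the known cells sum to 281, so (4,1) = 89.
Column 1: 24 + 119 + 89 + 84 + ? = 370, so (1,1) = 54.
The remaining cell in main diagonal is (5,5) = 370 − 271 = 99.
Using row 1: 54 + 124 + 109 + 69 + ? → (1,2) = 370 − 356 = 14.
Column 2 needs 370; the known cells sum to 326, so (5,2) = 44.
Column 5 needs 370; the known cells sum to 331, so (2,5) = 39.
Row 2: 24 + 134 + 79 + 39 + ? = 370, so (2,3) = 94.
Row 5 must total 370; the given cells sum to 341, so (5,3) = 29.

29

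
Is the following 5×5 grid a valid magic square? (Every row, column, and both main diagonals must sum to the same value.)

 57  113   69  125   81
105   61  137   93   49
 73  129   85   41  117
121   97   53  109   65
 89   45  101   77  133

Row 1: 57 + 113 + 69 + 125 + 81 = 445.
Row 2: 105 + 61 + 137 + 93 + 49 = 445.
Row 3: 73 + 129 + 85 + 41 + 117 = 445.
Row 4: 121 + 97 + 53 + 109 + 65 = 445.
Row 5: 89 + 45 + 101 + 77 + 133 = 445.
Column 1: 57 + 105 + 73 + 121 + 89 = 445.
Column 2: 113 + 61 + 129 + 97 + 45 = 445.
Column 3: 69 + 137 + 85 + 53 + 101 = 445.
Column 4: 125 + 93 + 41 + 109 + 77 = 445.
Column 5: 81 + 49 + 117 + 65 + 133 = 445.
Main diagonal: 57 + 61 + 85 + 109 + 133 = 445.
Anti-diagonal: 81 + 93 + 85 + 97 + 89 = 445.
All lines sum to 445.

Yes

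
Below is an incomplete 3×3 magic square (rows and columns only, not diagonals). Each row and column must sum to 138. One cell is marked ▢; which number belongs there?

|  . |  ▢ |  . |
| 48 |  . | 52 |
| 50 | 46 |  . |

From row 2, 138 − (48 + 52) gives (2,2) = 38.
Row 3: 50 + 46 + ? = 138, so (3,3) = 42.
Column 1 must total 138; the given cells sum to 98, so (1,1) = 40.
The remaining cell in column 2 is (1,2) = 138 − 84 = 54.

54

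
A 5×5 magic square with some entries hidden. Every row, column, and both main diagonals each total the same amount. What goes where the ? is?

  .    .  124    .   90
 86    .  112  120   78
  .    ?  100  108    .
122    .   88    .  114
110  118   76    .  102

Column 3 is complete and sums to 500; that is the magic constant.
Row 2 needs 500; the known cells sum to 396, so (2,2) = 104.
Row 5 must total 500; the given cells sum to 406, so (5,4) = 94.
Column 5 needs 500; the known cells sum to 384, so (3,5) = 116.
From anti-diagonal, 500 − (90 + 120 + 100 + 110) gives (4,2) = 80.
From row 4, 500 − (122 + 80 + 88 + 114) gives (4,4) = 96.
Column 4 must total 500; the given cells sum to 418, so (1,4) = 82.
The remaining cell in main diagonal is (1,1) = 500 − 402 = 98.
Row 1 must total 500; the given cells sum to 394, so (1,2) = 106.
Column 1 needs 500; the known cells sum to 416, so (3,1) = 84.
Column 2 must total 500; the given cells sum to 408, so (3,2) = 92.

92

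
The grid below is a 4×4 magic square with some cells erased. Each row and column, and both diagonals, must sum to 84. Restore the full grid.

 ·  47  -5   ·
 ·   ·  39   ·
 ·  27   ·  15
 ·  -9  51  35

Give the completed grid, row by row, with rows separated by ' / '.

Row 4 must total 84; the given cells sum to 77, so (4,1) = 7.
Using column 2: 47 + 27 + (-9) + ? → (2,2) = 84 − 65 = 19.
Column 3 needs 84; the known cells sum to 85, so (3,3) = -1.
Main diagonal: 19 + (-1) + 35 + ? = 84, so (1,1) = 31.
Anti-diagonal needs 84; the known cells sum to 73, so (1,4) = 11.
Using row 3: 27 + (-1) + 15 + ? → (3,1) = 84 − 41 = 43.
Column 1 needs 84; the known cells sum to 81, so (2,1) = 3.
Column 4: 11 + 15 + 35 + ? = 84, so (2,4) = 23.

31 47 -5 11 / 3 19 39 23 / 43 27 -1 15 / 7 -9 51 35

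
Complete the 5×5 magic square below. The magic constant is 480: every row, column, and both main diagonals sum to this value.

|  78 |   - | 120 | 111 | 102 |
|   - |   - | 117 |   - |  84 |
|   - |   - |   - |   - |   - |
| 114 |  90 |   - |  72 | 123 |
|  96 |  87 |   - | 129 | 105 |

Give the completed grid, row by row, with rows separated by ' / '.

78 69 120 111 102 / 60 126 117 93 84 / 132 108 99 75 66 / 114 90 81 72 123 / 96 87 63 129 105

From row 1, 480 − (78 + 120 + 111 + 102) gives (1,2) = 69.
Using row 4: 114 + 90 + 72 + 123 + ? → (4,3) = 480 − 399 = 81.
From row 5, 480 − (96 + 87 + 129 + 105) gives (5,3) = 63.
Column 3: 120 + 117 + 81 + 63 + ? = 480, so (3,3) = 99.
Column 5 must total 480; the given cells sum to 414, so (3,5) = 66.
Main diagonal must total 480; the given cells sum to 354, so (2,2) = 126.
Anti-diagonal: 102 + 99 + 90 + 96 + ? = 480, so (2,4) = 93.
Row 2 needs 480; the known cells sum to 420, so (2,1) = 60.
Column 1 needs 480; the known cells sum to 348, so (3,1) = 132.
Using column 2: 69 + 126 + 90 + 87 + ? → (3,2) = 480 − 372 = 108.
Column 4: 111 + 93 + 72 + 129 + ? = 480, so (3,4) = 75.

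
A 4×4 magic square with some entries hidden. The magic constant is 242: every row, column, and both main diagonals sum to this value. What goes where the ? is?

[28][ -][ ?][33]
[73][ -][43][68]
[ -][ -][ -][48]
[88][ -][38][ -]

98

Row 2 needs 242; the known cells sum to 184, so (2,2) = 58.
Column 1 must total 242; the given cells sum to 189, so (3,1) = 53.
From column 4, 242 − (33 + 68 + 48) gives (4,4) = 93.
Main diagonal: 28 + 58 + 93 + ? = 242, so (3,3) = 63.
Anti-diagonal must total 242; the given cells sum to 164, so (3,2) = 78.
From row 4, 242 − (88 + 38 + 93) gives (4,2) = 23.
From column 2, 242 − (58 + 78 + 23) gives (1,2) = 83.
Column 3 must total 242; the given cells sum to 144, so (1,3) = 98.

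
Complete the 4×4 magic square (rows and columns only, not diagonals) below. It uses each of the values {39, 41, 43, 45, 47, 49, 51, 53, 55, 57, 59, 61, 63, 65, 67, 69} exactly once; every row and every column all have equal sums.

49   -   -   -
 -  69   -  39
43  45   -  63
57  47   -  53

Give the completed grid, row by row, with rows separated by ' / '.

The 16 entries sum to 864, so each line sums to 864/4 = 216.
Row 3: 43 + 45 + 63 + ? = 216, so (3,3) = 65.
Row 4: 57 + 47 + 53 + ? = 216, so (4,3) = 59.
Using column 1: 49 + 43 + 57 + ? → (2,1) = 216 − 149 = 67.
Using column 2: 69 + 45 + 47 + ? → (1,2) = 216 − 161 = 55.
Column 4 must total 216; the given cells sum to 155, so (1,4) = 61.
From row 1, 216 − (49 + 55 + 61) gives (1,3) = 51.
Row 2 needs 216; the known cells sum to 175, so (2,3) = 41.

49 55 51 61 / 67 69 41 39 / 43 45 65 63 / 57 47 59 53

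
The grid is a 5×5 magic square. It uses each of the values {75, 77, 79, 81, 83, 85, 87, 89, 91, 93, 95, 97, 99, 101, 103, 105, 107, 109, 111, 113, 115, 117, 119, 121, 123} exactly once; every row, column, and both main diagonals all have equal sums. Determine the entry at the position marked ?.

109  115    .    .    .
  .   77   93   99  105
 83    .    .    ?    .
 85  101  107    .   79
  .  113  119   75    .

The 25 entries sum to 2475, so each line sums to 2475/5 = 495.
The remaining cell in row 2 is (2,1) = 495 − 374 = 121.
Using row 4: 85 + 101 + 107 + 79 + ? → (4,4) = 495 − 372 = 123.
The remaining cell in column 1 is (5,1) = 495 − 398 = 97.
Column 2: 115 + 77 + 101 + 113 + ? = 495, so (3,2) = 89.
Row 5 needs 495; the known cells sum to 404, so (5,5) = 91.
Main diagonal needs 495; the known cells sum to 400, so (3,3) = 95.
Using anti-diagonal: 99 + 95 + 101 + 97 + ? → (1,5) = 495 − 392 = 103.
Using column 3: 93 + 95 + 107 + 119 + ? → (1,3) = 495 − 414 = 81.
Column 5 must total 495; the given cells sum to 378, so (3,5) = 117.
Using row 1: 109 + 115 + 81 + 103 + ? → (1,4) = 495 − 408 = 87.
Row 3 must total 495; the given cells sum to 384, so (3,4) = 111.

111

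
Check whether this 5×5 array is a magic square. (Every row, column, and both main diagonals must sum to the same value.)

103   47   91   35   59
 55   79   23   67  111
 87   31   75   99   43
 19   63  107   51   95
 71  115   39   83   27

Yes

Row 1: 103 + 47 + 91 + 35 + 59 = 335.
Row 2: 55 + 79 + 23 + 67 + 111 = 335.
Row 3: 87 + 31 + 75 + 99 + 43 = 335.
Row 4: 19 + 63 + 107 + 51 + 95 = 335.
Row 5: 71 + 115 + 39 + 83 + 27 = 335.
Column 1: 103 + 55 + 87 + 19 + 71 = 335.
Column 2: 47 + 79 + 31 + 63 + 115 = 335.
Column 3: 91 + 23 + 75 + 107 + 39 = 335.
Column 4: 35 + 67 + 99 + 51 + 83 = 335.
Column 5: 59 + 111 + 43 + 95 + 27 = 335.
Main diagonal: 103 + 79 + 75 + 51 + 27 = 335.
Anti-diagonal: 59 + 67 + 75 + 63 + 71 = 335.
All lines sum to 335.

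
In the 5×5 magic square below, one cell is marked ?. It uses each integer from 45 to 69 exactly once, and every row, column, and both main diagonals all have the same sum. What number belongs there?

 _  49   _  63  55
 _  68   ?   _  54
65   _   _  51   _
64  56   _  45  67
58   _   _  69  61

The entries are 45 through 69, which sum to 1425, so each line sums to 1425/5 = 285.
Row 4 must total 285; the given cells sum to 232, so (4,3) = 53.
Using column 4: 63 + 51 + 45 + 69 + ? → (2,4) = 285 − 228 = 57.
Column 5 needs 285; the known cells sum to 237, so (3,5) = 48.
Anti-diagonal needs 285; the known cells sum to 226, so (3,3) = 59.
The remaining cell in row 3 is (3,2) = 285 − 223 = 62.
Column 2: 49 + 68 + 62 + 56 + ? = 285, so (5,2) = 50.
From main diagonal, 285 − (68 + 59 + 45 + 61) gives (1,1) = 52.
Using row 1: 52 + 49 + 63 + 55 + ? → (1,3) = 285 − 219 = 66.
The remaining cell in row 5 is (5,3) = 285 − 238 = 47.
Using column 1: 52 + 65 + 64 + 58 + ? → (2,1) = 285 − 239 = 46.
Column 3 needs 285; the known cells sum to 225, so (2,3) = 60.

60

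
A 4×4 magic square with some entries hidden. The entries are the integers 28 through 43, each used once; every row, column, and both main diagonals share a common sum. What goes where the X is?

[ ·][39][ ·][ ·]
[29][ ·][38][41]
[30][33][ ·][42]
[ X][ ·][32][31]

The entries are 28 through 43, which sum to 568, so each line sums to 568/4 = 142.
The remaining cell in row 2 is (2,2) = 142 − 108 = 34.
The remaining cell in row 3 is (3,3) = 142 − 105 = 37.
The remaining cell in column 2 is (4,2) = 142 − 106 = 36.
Column 3 needs 142; the known cells sum to 107, so (1,3) = 35.
The remaining cell in column 4 is (1,4) = 142 − 114 = 28.
Main diagonal: 34 + 37 + 31 + ? = 142, so (1,1) = 40.
Anti-diagonal: 28 + 38 + 33 + ? = 142, so (4,1) = 43.

43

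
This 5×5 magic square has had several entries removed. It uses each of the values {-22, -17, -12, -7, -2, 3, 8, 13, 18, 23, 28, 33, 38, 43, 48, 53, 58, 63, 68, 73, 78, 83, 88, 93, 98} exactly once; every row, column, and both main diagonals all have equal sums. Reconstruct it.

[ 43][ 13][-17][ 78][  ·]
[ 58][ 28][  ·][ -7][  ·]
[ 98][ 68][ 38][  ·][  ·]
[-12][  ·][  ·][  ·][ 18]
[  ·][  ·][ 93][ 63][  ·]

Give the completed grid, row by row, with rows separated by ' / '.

The 25 entries sum to 950, so each line sums to 950/5 = 190.
Using row 1: 43 + 13 + (-17) + 78 + ? → (1,5) = 190 − 117 = 73.
Column 1 needs 190; the known cells sum to 187, so (5,1) = 3.
Using anti-diagonal: 73 + (-7) + 38 + 3 + ? → (4,2) = 190 − 107 = 83.
From column 2, 190 − (13 + 28 + 68 + 83) gives (5,2) = -2.
The remaining cell in row 5 is (5,5) = 190 − 157 = 33.
Main diagonal needs 190; the known cells sum to 142, so (4,4) = 48.
Row 4: -12 + 83 + 48 + 18 + ? = 190, so (4,3) = 53.
Column 3 needs 190; the known cells sum to 167, so (2,3) = 23.
Column 4 must total 190; the given cells sum to 182, so (3,4) = 8.
The remaining cell in row 2 is (2,5) = 190 − 102 = 88.
Row 3 must total 190; the given cells sum to 212, so (3,5) = -22.

43 13 -17 78 73 / 58 28 23 -7 88 / 98 68 38 8 -22 / -12 83 53 48 18 / 3 -2 93 63 33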